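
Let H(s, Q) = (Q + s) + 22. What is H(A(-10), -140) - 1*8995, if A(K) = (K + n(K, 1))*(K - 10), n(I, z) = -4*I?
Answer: -9713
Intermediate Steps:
A(K) = -3*K*(-10 + K) (A(K) = (K - 4*K)*(K - 10) = (-3*K)*(-10 + K) = -3*K*(-10 + K))
H(s, Q) = 22 + Q + s
H(A(-10), -140) - 1*8995 = (22 - 140 + 3*(-10)*(10 - 1*(-10))) - 1*8995 = (22 - 140 + 3*(-10)*(10 + 10)) - 8995 = (22 - 140 + 3*(-10)*20) - 8995 = (22 - 140 - 600) - 8995 = -718 - 8995 = -9713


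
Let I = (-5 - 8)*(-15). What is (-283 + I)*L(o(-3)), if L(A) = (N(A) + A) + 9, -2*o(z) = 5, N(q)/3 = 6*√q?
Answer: -572 - 792*I*√10 ≈ -572.0 - 2504.5*I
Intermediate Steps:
I = 195 (I = -13*(-15) = 195)
N(q) = 18*√q (N(q) = 3*(6*√q) = 18*√q)
o(z) = -5/2 (o(z) = -½*5 = -5/2)
L(A) = 9 + A + 18*√A (L(A) = (18*√A + A) + 9 = (A + 18*√A) + 9 = 9 + A + 18*√A)
(-283 + I)*L(o(-3)) = (-283 + 195)*(9 - 5/2 + 18*√(-5/2)) = -88*(9 - 5/2 + 18*(I*√10/2)) = -88*(9 - 5/2 + 9*I*√10) = -88*(13/2 + 9*I*√10) = -572 - 792*I*√10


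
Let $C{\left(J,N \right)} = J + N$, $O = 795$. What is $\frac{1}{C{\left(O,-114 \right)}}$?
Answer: $\frac{1}{681} \approx 0.0014684$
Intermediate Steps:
$\frac{1}{C{\left(O,-114 \right)}} = \frac{1}{795 - 114} = \frac{1}{681}$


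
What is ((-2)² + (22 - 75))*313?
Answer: -15337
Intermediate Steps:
((-2)² + (22 - 75))*313 = (4 - 53)*313 = -49*313 = -15337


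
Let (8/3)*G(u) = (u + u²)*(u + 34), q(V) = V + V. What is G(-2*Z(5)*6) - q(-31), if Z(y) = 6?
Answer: -72784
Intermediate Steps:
q(V) = 2*V
G(u) = 3*(34 + u)*(u + u²)/8 (G(u) = 3*((u + u²)*(u + 34))/8 = 3*((u + u²)*(34 + u))/8 = 3*((34 + u)*(u + u²))/8 = 3*(34 + u)*(u + u²)/8)
G(-2*Z(5)*6) - q(-31) = 3*(-2*6*6)*(34 + (-2*6*6)² + 35*(-2*6*6))/8 - 2*(-31) = 3*(-12*6)*(34 + (-12*6)² + 35*(-12*6))/8 - 1*(-62) = (3/8)*(-72)*(34 + (-72)² + 35*(-72)) + 62 = (3/8)*(-72)*(34 + 5184 - 2520) + 62 = (3/8)*(-72)*2698 + 62 = -72846 + 62 = -72784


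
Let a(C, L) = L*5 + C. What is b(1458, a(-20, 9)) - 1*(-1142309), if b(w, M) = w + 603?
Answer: 1144370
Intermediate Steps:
a(C, L) = C + 5*L (a(C, L) = 5*L + C = C + 5*L)
b(w, M) = 603 + w
b(1458, a(-20, 9)) - 1*(-1142309) = (603 + 1458) - 1*(-1142309) = 2061 + 1142309 = 1144370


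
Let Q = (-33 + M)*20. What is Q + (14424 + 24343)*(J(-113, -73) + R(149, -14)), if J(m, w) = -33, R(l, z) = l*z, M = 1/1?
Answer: -82147913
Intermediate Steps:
M = 1
Q = -640 (Q = (-33 + 1)*20 = -32*20 = -640)
Q + (14424 + 24343)*(J(-113, -73) + R(149, -14)) = -640 + (14424 + 24343)*(-33 + 149*(-14)) = -640 + 38767*(-33 - 2086) = -640 + 38767*(-2119) = -640 - 82147273 = -82147913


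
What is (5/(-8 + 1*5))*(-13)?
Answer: 65/3 ≈ 21.667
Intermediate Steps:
(5/(-8 + 1*5))*(-13) = (5/(-8 + 5))*(-13) = (5/(-3))*(-13) = (5*(-1/3))*(-13) = -5/3*(-13) = 65/3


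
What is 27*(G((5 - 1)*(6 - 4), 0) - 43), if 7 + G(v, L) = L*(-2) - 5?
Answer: -1485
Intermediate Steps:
G(v, L) = -12 - 2*L (G(v, L) = -7 + (L*(-2) - 5) = -7 + (-2*L - 5) = -7 + (-5 - 2*L) = -12 - 2*L)
27*(G((5 - 1)*(6 - 4), 0) - 43) = 27*((-12 - 2*0) - 43) = 27*((-12 + 0) - 43) = 27*(-12 - 43) = 27*(-55) = -1485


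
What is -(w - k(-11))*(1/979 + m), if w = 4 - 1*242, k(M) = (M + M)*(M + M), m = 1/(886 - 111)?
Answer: 1266388/758725 ≈ 1.6691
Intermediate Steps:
m = 1/775 ≈ 0.0012903
k(M) = 4*M² (k(M) = (2*M)*(2*M) = 4*M²)
w = -238 (w = 4 - 242 = -238)
-(w - k(-11))*(1/979 + m) = -(-238 - 4*(-11)²)*(1/979 + 1/775) = -(-238 - 4*121)*(1/979 + 1/775) = -(-238 - 1*484)*1754/758725 = -(-238 - 484)*1754/758725 = -(-722)*1754/758725 = -1*(-1266388/758725) = 1266388/758725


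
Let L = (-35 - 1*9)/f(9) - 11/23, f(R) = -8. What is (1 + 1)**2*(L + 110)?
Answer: 10582/23 ≈ 460.09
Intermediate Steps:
L = 231/46 (L = (-35 - 1*9)/(-8) - 11/23 = (-35 - 9)*(-1/8) - 11*1/23 = -44*(-1/8) - 11/23 = 11/2 - 11/23 = 231/46 ≈ 5.0217)
(1 + 1)**2*(L + 110) = (1 + 1)**2*(231/46 + 110) = 2**2*(5291/46) = 4*(5291/46) = 10582/23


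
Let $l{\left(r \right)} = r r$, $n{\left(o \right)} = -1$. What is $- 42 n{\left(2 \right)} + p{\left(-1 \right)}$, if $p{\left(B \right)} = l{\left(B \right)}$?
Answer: $43$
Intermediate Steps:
$l{\left(r \right)} = r^{2}$
$p{\left(B \right)} = B^{2}$
$- 42 n{\left(2 \right)} + p{\left(-1 \right)} = \left(-42\right) \left(-1\right) + \left(-1\right)^{2} = 42 + 1 = 43$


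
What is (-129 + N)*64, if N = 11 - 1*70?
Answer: -12032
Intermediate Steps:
N = -59 (N = 11 - 70 = -59)
(-129 + N)*64 = (-129 - 59)*64 = -188*64 = -12032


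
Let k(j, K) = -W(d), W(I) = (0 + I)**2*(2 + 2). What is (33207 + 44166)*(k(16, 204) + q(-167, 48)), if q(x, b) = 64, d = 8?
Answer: -14855616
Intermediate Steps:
W(I) = 4*I**2 (W(I) = I**2*4 = 4*I**2)
k(j, K) = -256 (k(j, K) = -4*8**2 = -4*64 = -1*256 = -256)
(33207 + 44166)*(k(16, 204) + q(-167, 48)) = (33207 + 44166)*(-256 + 64) = 77373*(-192) = -14855616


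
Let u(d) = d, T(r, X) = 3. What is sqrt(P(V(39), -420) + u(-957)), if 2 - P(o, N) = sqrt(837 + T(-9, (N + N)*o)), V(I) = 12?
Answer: sqrt(-955 - 2*sqrt(210)) ≈ 31.368*I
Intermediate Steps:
P(o, N) = 2 - 2*sqrt(210) (P(o, N) = 2 - sqrt(837 + 3) = 2 - sqrt(840) = 2 - 2*sqrt(210))
sqrt(P(V(39), -420) + u(-957)) = sqrt((2 - 2*sqrt(210)) - 957) = sqrt(-955 - 2*sqrt(210))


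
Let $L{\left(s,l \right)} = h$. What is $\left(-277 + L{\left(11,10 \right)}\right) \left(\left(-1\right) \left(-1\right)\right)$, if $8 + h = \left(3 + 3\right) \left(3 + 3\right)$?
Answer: $-249$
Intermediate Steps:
$h = 28$ ($h = -8 + \left(3 + 3\right) \left(3 + 3\right) = -8 + 6 \cdot 6 = -8 + 36 = 28$)
$L{\left(s,l \right)} = 28$
$\left(-277 + L{\left(11,10 \right)}\right) \left(\left(-1\right) \left(-1\right)\right) = \left(-277 + 28\right) \left(\left(-1\right) \left(-1\right)\right) = \left(-249\right) 1 = -249$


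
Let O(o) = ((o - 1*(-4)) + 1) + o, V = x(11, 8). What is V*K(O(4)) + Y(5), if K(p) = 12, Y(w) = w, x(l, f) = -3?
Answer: -31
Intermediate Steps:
V = -3
O(o) = 5 + 2*o (O(o) = ((o + 4) + 1) + o = ((4 + o) + 1) + o = (5 + o) + o = 5 + 2*o)
V*K(O(4)) + Y(5) = -3*12 + 5 = -36 + 5 = -31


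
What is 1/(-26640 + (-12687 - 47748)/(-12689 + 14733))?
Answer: -2044/54512595 ≈ -3.7496e-5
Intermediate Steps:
1/(-26640 + (-12687 - 47748)/(-12689 + 14733)) = 1/(-26640 - 60435/2044) = 1/(-54512595/2044) = -2044/54512595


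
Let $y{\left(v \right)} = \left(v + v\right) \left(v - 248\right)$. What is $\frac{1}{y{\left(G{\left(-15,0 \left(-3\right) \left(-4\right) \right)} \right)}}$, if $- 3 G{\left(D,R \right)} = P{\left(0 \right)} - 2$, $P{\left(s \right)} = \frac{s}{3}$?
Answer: $- \frac{9}{2968} \approx -0.0030323$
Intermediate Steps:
$P{\left(s \right)} = \frac{s}{3}$ ($P{\left(s \right)} = s \frac{1}{3} = \frac{s}{3}$)
$G{\left(D,R \right)} = \frac{2}{3}$ ($G{\left(D,R \right)} = - \frac{\frac{1}{3} \cdot 0 - 2}{3} = - \frac{0 - 2}{3} = \left(- \frac{1}{3}\right) \left(-2\right) = \frac{2}{3}$)
$y{\left(v \right)} = 2 v \left(-248 + v\right)$
$\frac{1}{y{\left(G{\left(-15,0 \left(-3\right) \left(-4\right) \right)} \right)}} = \frac{1}{2 \cdot \frac{2}{3} \left(-248 + \frac{2}{3}\right)} = \frac{1}{2 \cdot \frac{2}{3} \left(- \frac{742}{3}\right)} = \frac{1}{- \frac{2968}{9}} = - \frac{9}{2968}$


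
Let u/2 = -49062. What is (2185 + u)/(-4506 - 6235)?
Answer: 95939/10741 ≈ 8.9320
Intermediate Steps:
u = -98124 (u = 2*(-49062) = -98124)
(2185 + u)/(-4506 - 6235) = (2185 - 98124)/(-4506 - 6235) = -95939/(-10741) = -95939*(-1/10741) = 95939/10741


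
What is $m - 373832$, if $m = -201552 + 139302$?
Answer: $-436082$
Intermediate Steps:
$m = -62250$
$m - 373832 = -62250 - 373832 = -436082$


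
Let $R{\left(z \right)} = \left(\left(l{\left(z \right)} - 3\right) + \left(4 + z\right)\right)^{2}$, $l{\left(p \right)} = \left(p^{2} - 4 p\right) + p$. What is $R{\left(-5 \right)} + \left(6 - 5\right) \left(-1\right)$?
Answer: $1295$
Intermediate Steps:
$l{\left(p \right)} = p^{2} - 3 p$
$R{\left(z \right)} = \left(1 + z + z \left(-3 + z\right)\right)^{2}$ ($R{\left(z \right)} = \left(\left(z \left(-3 + z\right) - 3\right) + \left(4 + z\right)\right)^{2} = \left(\left(-3 + z \left(-3 + z\right)\right) + \left(4 + z\right)\right)^{2} = \left(1 + z + z \left(-3 + z\right)\right)^{2}$)
$R{\left(-5 \right)} + \left(6 - 5\right) \left(-1\right) = \left(1 - 5 - 5 \left(-3 - 5\right)\right)^{2} + \left(6 - 5\right) \left(-1\right) = \left(1 - 5 - -40\right)^{2} + 1 \left(-1\right) = \left(1 - 5 + 40\right)^{2} - 1 = 36^{2} - 1 = 1296 - 1 = 1295$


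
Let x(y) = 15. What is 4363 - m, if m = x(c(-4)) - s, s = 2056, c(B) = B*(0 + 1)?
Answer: 6404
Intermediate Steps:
c(B) = B (c(B) = B*1 = B)
m = -2041 (m = 15 - 1*2056 = 15 - 2056 = -2041)
4363 - m = 4363 - 1*(-2041) = 4363 + 2041 = 6404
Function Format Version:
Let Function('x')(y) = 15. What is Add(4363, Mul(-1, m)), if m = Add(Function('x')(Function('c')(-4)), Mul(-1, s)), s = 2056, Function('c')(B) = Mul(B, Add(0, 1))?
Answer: 6404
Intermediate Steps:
Function('c')(B) = B (Function('c')(B) = Mul(B, 1) = B)
m = -2041 (m = Add(15, Mul(-1, 2056)) = Add(15, -2056) = -2041)
Add(4363, Mul(-1, m)) = Add(4363, Mul(-1, -2041)) = Add(4363, 2041) = 6404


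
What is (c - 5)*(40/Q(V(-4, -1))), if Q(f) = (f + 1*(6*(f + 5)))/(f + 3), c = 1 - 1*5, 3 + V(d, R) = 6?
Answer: -720/17 ≈ -42.353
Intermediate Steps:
V(d, R) = 3 (V(d, R) = -3 + 6 = 3)
c = -4 (c = 1 - 5 = -4)
Q(f) = (30 + 7*f)/(3 + f) (Q(f) = (f + 1*(6*(5 + f)))/(3 + f) = (f + 1*(30 + 6*f))/(3 + f) = (f + (30 + 6*f))/(3 + f) = (30 + 7*f)/(3 + f))
(c - 5)*(40/Q(V(-4, -1))) = (-4 - 5)*(40/(((30 + 7*3)/(3 + 3)))) = -360/((30 + 21)/6) = -360/((⅙)*51) = -360/17/2 = -360*2/17 = -9*80/17 = -720/17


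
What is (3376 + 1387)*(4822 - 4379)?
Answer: 2110009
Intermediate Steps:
(3376 + 1387)*(4822 - 4379) = 4763*443 = 2110009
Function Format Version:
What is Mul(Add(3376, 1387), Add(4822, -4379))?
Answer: 2110009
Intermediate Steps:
Mul(Add(3376, 1387), Add(4822, -4379)) = Mul(4763, 443) = 2110009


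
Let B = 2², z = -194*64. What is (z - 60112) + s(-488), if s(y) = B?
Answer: -72524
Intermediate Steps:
z = -12416
B = 4
s(y) = 4
(z - 60112) + s(-488) = (-12416 - 60112) + 4 = -72528 + 4 = -72524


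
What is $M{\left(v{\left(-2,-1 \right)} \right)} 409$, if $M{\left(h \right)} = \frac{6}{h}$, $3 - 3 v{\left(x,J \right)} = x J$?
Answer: $7362$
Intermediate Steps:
$v{\left(x,J \right)} = 1 - \frac{J x}{3}$ ($v{\left(x,J \right)} = 1 - \frac{x J}{3} = 1 - \frac{J x}{3}$)
$M{\left(v{\left(-2,-1 \right)} \right)} 409 = \frac{6}{1 - \left(- \frac{1}{3}\right) \left(-2\right)} 409 = \frac{6}{1 - \frac{2}{3}} \cdot 409 = 6 \frac{1}{\frac{1}{3}} \cdot 409 = 6 \cdot 3 \cdot 409 = 18 \cdot 409 = 7362$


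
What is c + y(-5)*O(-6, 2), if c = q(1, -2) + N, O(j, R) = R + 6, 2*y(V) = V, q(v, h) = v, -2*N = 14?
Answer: -26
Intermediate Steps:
N = -7 (N = -½*14 = -7)
y(V) = V/2
O(j, R) = 6 + R
c = -6 (c = 1 - 7 = -6)
c + y(-5)*O(-6, 2) = -6 + ((½)*(-5))*(6 + 2) = -6 - 5/2*8 = -6 - 20 = -26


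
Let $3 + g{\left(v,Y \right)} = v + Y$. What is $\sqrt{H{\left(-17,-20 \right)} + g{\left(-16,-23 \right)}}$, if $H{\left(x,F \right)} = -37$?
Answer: $i \sqrt{79} \approx 8.8882 i$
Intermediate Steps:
$g{\left(v,Y \right)} = -3 + Y + v$ ($g{\left(v,Y \right)} = -3 + \left(v + Y\right) = -3 + \left(Y + v\right) = -3 + Y + v$)
$\sqrt{H{\left(-17,-20 \right)} + g{\left(-16,-23 \right)}} = \sqrt{-37 - 42} = \sqrt{-79} = i \sqrt{79}$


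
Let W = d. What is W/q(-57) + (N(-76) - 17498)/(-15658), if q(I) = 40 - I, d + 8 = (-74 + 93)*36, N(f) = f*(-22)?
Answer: 6059965/759413 ≈ 7.9798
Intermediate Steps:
N(f) = -22*f
d = 676 (d = -8 + (-74 + 93)*36 = -8 + 19*36 = -8 + 684 = 676)
W = 676
W/q(-57) + (N(-76) - 17498)/(-15658) = 676/(40 - 1*(-57)) + (-22*(-76) - 17498)/(-15658) = 676/(40 + 57) + (1672 - 17498)*(-1/15658) = 676/97 - 15826*(-1/15658) = 676*(1/97) + 7913/7829 = 676/97 + 7913/7829 = 6059965/759413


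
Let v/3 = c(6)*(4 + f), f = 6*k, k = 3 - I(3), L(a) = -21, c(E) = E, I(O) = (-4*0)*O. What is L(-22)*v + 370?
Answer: -7946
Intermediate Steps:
I(O) = 0 (I(O) = 0*O = 0)
k = 3 (k = 3 - 1*0 = 3 + 0 = 3)
f = 18 (f = 6*3 = 18)
v = 396 (v = 3*(6*(4 + 18)) = 3*(6*22) = 3*132 = 396)
L(-22)*v + 370 = -21*396 + 370 = -8316 + 370 = -7946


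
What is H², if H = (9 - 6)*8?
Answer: 576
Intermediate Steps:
H = 24 (H = 3*8 = 24)
H² = 24² = 576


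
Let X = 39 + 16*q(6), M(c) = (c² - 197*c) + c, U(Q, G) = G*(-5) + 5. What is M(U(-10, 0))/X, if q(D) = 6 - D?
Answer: -955/39 ≈ -24.487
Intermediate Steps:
U(Q, G) = 5 - 5*G (U(Q, G) = -5*G + 5 = 5 - 5*G)
M(c) = c² - 196*c
X = 39 (X = 39 + 16*(6 - 1*6) = 39 + 16*(6 - 6) = 39 + 16*0 = 39 + 0 = 39)
M(U(-10, 0))/X = ((5 - 5*0)*(-196 + (5 - 5*0)))/39 = ((5 + 0)*(-196 + (5 + 0)))*(1/39) = (5*(-196 + 5))*(1/39) = (5*(-191))*(1/39) = -955*1/39 = -955/39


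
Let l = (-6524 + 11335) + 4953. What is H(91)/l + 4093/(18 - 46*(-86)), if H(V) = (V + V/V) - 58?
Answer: 5012396/4850267 ≈ 1.0334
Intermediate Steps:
l = 9764 (l = 4811 + 4953 = 9764)
H(V) = -57 + V (H(V) = (V + 1) - 58 = (1 + V) - 58 = -57 + V)
H(91)/l + 4093/(18 - 46*(-86)) = (-57 + 91)/9764 + 4093/(18 - 46*(-86)) = 34*(1/9764) + 4093/(18 + 3956) = 17/4882 + 4093/3974 = 5012396/4850267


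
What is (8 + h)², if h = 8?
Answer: 256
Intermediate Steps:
(8 + h)² = (8 + 8)² = 16² = 256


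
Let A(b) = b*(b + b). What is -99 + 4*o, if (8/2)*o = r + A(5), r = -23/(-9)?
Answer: -418/9 ≈ -46.444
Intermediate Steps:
A(b) = 2*b**2 (A(b) = b*(2*b) = 2*b**2)
r = 23/9 (r = -23*(-1/9) = 23/9 ≈ 2.5556)
o = 473/36 (o = (23/9 + 2*5**2)/4 = (23/9 + 2*25)/4 = (23/9 + 50)/4 = (1/4)*(473/9) = 473/36 ≈ 13.139)
-99 + 4*o = -99 + 4*(473/36) = -99 + 473/9 = -418/9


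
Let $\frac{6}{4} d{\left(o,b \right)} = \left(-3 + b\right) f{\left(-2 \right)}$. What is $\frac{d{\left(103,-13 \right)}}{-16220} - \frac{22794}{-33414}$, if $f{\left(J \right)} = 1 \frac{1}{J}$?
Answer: $\frac{46192559}{67746885} \approx 0.68184$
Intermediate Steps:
$f{\left(J \right)} = \frac{1}{J}$
$d{\left(o,b \right)} = 1 - \frac{b}{3}$ ($d{\left(o,b \right)} = \frac{2 \frac{-3 + b}{-2}}{3} = \frac{2 \left(-3 + b\right) \left(- \frac{1}{2}\right)}{3} = \frac{2 \left(\frac{3}{2} - \frac{b}{2}\right)}{3} = 1 - \frac{b}{3}$)
$\frac{d{\left(103,-13 \right)}}{-16220} - \frac{22794}{-33414} = \frac{1 - - \frac{13}{3}}{-16220} - \frac{22794}{-33414} = \left(1 + \frac{13}{3}\right) \left(- \frac{1}{16220}\right) - - \frac{3799}{5569} = \frac{16}{3} \left(- \frac{1}{16220}\right) + \frac{3799}{5569} = - \frac{4}{12165} + \frac{3799}{5569} = \frac{46192559}{67746885}$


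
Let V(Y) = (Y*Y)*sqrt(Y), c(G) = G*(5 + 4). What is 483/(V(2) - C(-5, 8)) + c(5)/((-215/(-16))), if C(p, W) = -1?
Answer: -16305/1333 + 1932*sqrt(2)/31 ≈ 75.906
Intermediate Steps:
c(G) = 9*G (c(G) = G*9 = 9*G)
V(Y) = Y**(5/2) (V(Y) = Y**2*sqrt(Y) = Y**(5/2))
483/(V(2) - C(-5, 8)) + c(5)/((-215/(-16))) = 483/(2**(5/2) - 1*(-1)) + (9*5)/((-215/(-16))) = 483/(4*sqrt(2) + 1) + 45/((-215*(-1/16))) = 483/(1 + 4*sqrt(2)) + 45/(215/16) = 483/(1 + 4*sqrt(2)) + 45*(16/215) = 483/(1 + 4*sqrt(2)) + 144/43 = 144/43 + 483/(1 + 4*sqrt(2))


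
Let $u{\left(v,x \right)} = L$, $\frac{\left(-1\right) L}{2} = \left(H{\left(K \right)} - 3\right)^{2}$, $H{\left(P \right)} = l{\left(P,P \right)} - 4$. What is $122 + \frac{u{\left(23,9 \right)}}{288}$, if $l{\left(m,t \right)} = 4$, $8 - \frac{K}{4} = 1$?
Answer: $\frac{1951}{16} \approx 121.94$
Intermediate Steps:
$K = 28$ ($K = 32 - 4 = 28$)
$H{\left(P \right)} = 0$ ($H{\left(P \right)} = 4 - 4 = 0$)
$L = -18$ ($L = - 2 \left(0 - 3\right)^{2} = - 2 \left(-3\right)^{2} = \left(-2\right) 9 = -18$)
$u{\left(v,x \right)} = -18$
$122 + \frac{u{\left(23,9 \right)}}{288} = 122 - \frac{18}{288} = 122 - \frac{1}{16} = \frac{1951}{16}$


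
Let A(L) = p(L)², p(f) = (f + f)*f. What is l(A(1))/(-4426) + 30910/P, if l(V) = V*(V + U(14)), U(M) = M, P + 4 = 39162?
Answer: 33497071/43328327 ≈ 0.77310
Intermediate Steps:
P = 39158 (P = -4 + 39162 = 39158)
p(f) = 2*f² (p(f) = (2*f)*f = 2*f²)
A(L) = 4*L⁴ (A(L) = (2*L²)² = 4*L⁴)
l(V) = V*(14 + V) (l(V) = V*(V + 14) = V*(14 + V))
l(A(1))/(-4426) + 30910/P = ((4*1⁴)*(14 + 4*1⁴))/(-4426) + 30910/39158 = ((4*1)*(14 + 4*1))*(-1/4426) + 30910*(1/39158) = (4*(14 + 4))*(-1/4426) + 15455/19579 = (4*18)*(-1/4426) + 15455/19579 = 72*(-1/4426) + 15455/19579 = -36/2213 + 15455/19579 = 33497071/43328327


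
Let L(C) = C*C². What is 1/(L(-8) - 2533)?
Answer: -1/3045 ≈ -0.00032841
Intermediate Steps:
L(C) = C³
1/(L(-8) - 2533) = 1/((-8)³ - 2533) = 1/(-512 - 2533) = 1/(-3045) = -1/3045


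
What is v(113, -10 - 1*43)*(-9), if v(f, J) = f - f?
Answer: 0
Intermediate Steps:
v(f, J) = 0
v(113, -10 - 1*43)*(-9) = 0*(-9) = 0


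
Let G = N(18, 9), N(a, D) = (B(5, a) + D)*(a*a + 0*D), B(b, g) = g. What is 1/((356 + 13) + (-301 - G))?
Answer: -1/8680 ≈ -0.00011521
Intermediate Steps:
N(a, D) = a**2*(D + a) (N(a, D) = (a + D)*(a*a + 0*D) = (D + a)*(a**2 + 0) = (D + a)*a**2 = a**2*(D + a))
G = 8748 (G = 18**2*(9 + 18) = 324*27 = 8748)
1/((356 + 13) + (-301 - G)) = 1/((356 + 13) + (-301 - 1*8748)) = 1/(369 + (-301 - 8748)) = 1/(369 - 9049) = 1/(-8680) = -1/8680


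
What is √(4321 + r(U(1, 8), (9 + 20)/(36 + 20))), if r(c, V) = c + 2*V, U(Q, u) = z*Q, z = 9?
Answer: √848883/14 ≈ 65.811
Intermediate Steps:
U(Q, u) = 9*Q
√(4321 + r(U(1, 8), (9 + 20)/(36 + 20))) = √(4321 + (9*1 + 2*((9 + 20)/(36 + 20)))) = √(4321 + (9 + 2*(29/56))) = √(4321 + (9 + 29/28)) = √(4321 + 281/28) = √(121269/28) = √848883/14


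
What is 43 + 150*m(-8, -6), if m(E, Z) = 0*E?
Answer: 43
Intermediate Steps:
m(E, Z) = 0
43 + 150*m(-8, -6) = 43 + 150*0 = 43 + 0 = 43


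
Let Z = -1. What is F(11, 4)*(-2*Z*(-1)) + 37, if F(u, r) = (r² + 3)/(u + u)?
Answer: 388/11 ≈ 35.273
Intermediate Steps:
F(u, r) = (3 + r²)/(2*u) (F(u, r) = (3 + r²)/((2*u)) = (3 + r²)*(1/(2*u)) = (3 + r²)/(2*u))
F(11, 4)*(-2*Z*(-1)) + 37 = ((½)*(3 + 4²)/11)*(-2*(-1)*(-1)) + 37 = ((½)*(1/11)*(3 + 16))*(2*(-1)) + 37 = ((½)*(1/11)*19)*(-2) + 37 = (19/22)*(-2) + 37 = -19/11 + 37 = 388/11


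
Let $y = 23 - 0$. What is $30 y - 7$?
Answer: $683$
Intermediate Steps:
$y = 23$ ($y = 23 + 0 = 23$)
$30 y - 7 = 30 \cdot 23 - 7 = 690 - 7 = 683$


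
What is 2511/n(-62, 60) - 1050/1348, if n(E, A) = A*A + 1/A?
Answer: -11855685/145584674 ≈ -0.081435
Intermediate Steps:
n(E, A) = 1/A + A² (n(E, A) = A² + 1/A = 1/A + A²)
2511/n(-62, 60) - 1050/1348 = 2511/(((1 + 60³)/60)) - 1050/1348 = 2511/(((1 + 216000)/60)) - 1050*1/1348 = 2511/(((1/60)*216001)) - 525/674 = 2511/(216001/60) - 525/674 = 2511*(60/216001) - 525/674 = 150660/216001 - 525/674 = -11855685/145584674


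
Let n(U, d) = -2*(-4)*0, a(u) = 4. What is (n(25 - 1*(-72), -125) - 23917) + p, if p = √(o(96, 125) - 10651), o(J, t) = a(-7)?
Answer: -23917 + 39*I*√7 ≈ -23917.0 + 103.18*I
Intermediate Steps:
o(J, t) = 4
n(U, d) = 0 (n(U, d) = 8*0 = 0)
p = 39*I*√7 (p = √(4 - 10651) = √(-10647) = 39*I*√7 ≈ 103.18*I)
(n(25 - 1*(-72), -125) - 23917) + p = (0 - 23917) + 39*I*√7 = -23917 + 39*I*√7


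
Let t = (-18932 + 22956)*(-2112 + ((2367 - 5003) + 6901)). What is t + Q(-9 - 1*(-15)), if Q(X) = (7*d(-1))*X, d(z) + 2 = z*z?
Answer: 8663630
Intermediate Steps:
d(z) = -2 + z² (d(z) = -2 + z*z = -2 + z²)
t = 8663672 (t = 4024*(-2112 + (-2636 + 6901)) = 4024*(-2112 + 4265) = 4024*2153 = 8663672)
Q(X) = -7*X (Q(X) = (7*(-2 + (-1)²))*X = (7*(-2 + 1))*X = (7*(-1))*X = -7*X)
t + Q(-9 - 1*(-15)) = 8663672 - 7*(-9 - 1*(-15)) = 8663672 - 7*(-9 + 15) = 8663672 - 7*6 = 8663672 - 42 = 8663630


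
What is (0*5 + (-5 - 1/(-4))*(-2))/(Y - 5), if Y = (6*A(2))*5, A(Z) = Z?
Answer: 19/110 ≈ 0.17273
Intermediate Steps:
Y = 60 (Y = (6*2)*5 = 12*5 = 60)
(0*5 + (-5 - 1/(-4))*(-2))/(Y - 5) = (0*5 + (-5 - 1/(-4))*(-2))/(60 - 5) = (0 + (-5 - 1*(-¼))*(-2))/55 = (0 + (-5 + ¼)*(-2))*(1/55) = (0 - 19/4*(-2))*(1/55) = (0 + 19/2)*(1/55) = (19/2)*(1/55) = 19/110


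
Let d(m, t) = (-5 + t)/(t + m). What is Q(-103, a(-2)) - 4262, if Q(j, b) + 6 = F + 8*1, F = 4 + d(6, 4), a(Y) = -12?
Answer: -42561/10 ≈ -4256.1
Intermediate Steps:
d(m, t) = (-5 + t)/(m + t)
F = 39/10 (F = 4 + (-5 + 4)/(6 + 4) = 4 - 1/10 = 4 + (⅒)*(-1) = 4 - ⅒ = 39/10 ≈ 3.9000)
Q(j, b) = 59/10 (Q(j, b) = -6 + (39/10 + 8*1) = -6 + (39/10 + 8) = -6 + 119/10 = 59/10)
Q(-103, a(-2)) - 4262 = 59/10 - 4262 = -42561/10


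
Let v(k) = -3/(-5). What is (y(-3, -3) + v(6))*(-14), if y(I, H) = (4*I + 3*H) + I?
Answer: 1638/5 ≈ 327.60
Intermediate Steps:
y(I, H) = 3*H + 5*I (y(I, H) = (3*H + 4*I) + I = 3*H + 5*I)
v(k) = ⅗ (v(k) = -3*(-⅕) = ⅗)
(y(-3, -3) + v(6))*(-14) = ((3*(-3) + 5*(-3)) + ⅗)*(-14) = ((-9 - 15) + ⅗)*(-14) = (-24 + ⅗)*(-14) = -117/5*(-14) = 1638/5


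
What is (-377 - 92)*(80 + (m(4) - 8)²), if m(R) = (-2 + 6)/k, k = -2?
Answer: -84420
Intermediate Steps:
m(R) = -2 (m(R) = (-2 + 6)/(-2) = 4*(-½) = -2)
(-377 - 92)*(80 + (m(4) - 8)²) = (-377 - 92)*(80 + (-2 - 8)²) = -469*(80 + (-10)²) = -469*(80 + 100) = -469*180 = -84420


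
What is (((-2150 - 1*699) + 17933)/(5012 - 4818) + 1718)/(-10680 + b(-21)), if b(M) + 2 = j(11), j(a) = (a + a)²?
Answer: -87094/494603 ≈ -0.17609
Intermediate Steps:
j(a) = 4*a² (j(a) = (2*a)² = 4*a²)
b(M) = 482 (b(M) = -2 + 4*11² = -2 + 4*121 = -2 + 484 = 482)
(((-2150 - 1*699) + 17933)/(5012 - 4818) + 1718)/(-10680 + b(-21)) = (((-2150 - 1*699) + 17933)/(5012 - 4818) + 1718)/(-10680 + 482) = (((-2150 - 699) + 17933)/194 + 1718)/(-10198) = ((-2849 + 17933)*(1/194) + 1718)*(-1/10198) = (15084*(1/194) + 1718)*(-1/10198) = (7542/97 + 1718)*(-1/10198) = (174188/97)*(-1/10198) = -87094/494603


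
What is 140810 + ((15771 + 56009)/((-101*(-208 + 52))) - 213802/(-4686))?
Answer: 144445495616/1025453 ≈ 1.4086e+5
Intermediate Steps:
140810 + ((15771 + 56009)/((-101*(-208 + 52))) - 213802/(-4686)) = 140810 + (71780/((-101*(-156))) - 213802*(-1/4686)) = 140810 + (71780/15756 + 106901/2343) = 140810 + (71780*(1/15756) + 106901/2343) = 140810 + (17945/3939 + 106901/2343) = 140810 + 51458686/1025453 = 144445495616/1025453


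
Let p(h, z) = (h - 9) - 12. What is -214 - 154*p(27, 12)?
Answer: -1138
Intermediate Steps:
p(h, z) = -21 + h (p(h, z) = (-9 + h) - 12 = -21 + h)
-214 - 154*p(27, 12) = -214 - 154*(-21 + 27) = -214 - 154*6 = -214 - 924 = -1138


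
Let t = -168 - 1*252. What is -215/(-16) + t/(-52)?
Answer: 4475/208 ≈ 21.514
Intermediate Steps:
t = -420 (t = -168 - 252 = -420)
-215/(-16) + t/(-52) = -215/(-16) - 420/(-52) = -215*(-1/16) - 420*(-1/52) = 215/16 + 105/13 = 4475/208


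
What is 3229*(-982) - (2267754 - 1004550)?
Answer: -4434082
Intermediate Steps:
3229*(-982) - (2267754 - 1004550) = -3170878 - 1*1263204 = -3170878 - 1263204 = -4434082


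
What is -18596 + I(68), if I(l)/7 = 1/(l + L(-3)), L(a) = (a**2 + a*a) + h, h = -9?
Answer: -204555/11 ≈ -18596.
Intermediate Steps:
L(a) = -9 + 2*a**2 (L(a) = (a**2 + a*a) - 9 = (a**2 + a**2) - 9 = 2*a**2 - 9 = -9 + 2*a**2)
I(l) = 7/(9 + l) (I(l) = 7/(l + (-9 + 2*(-3)**2)) = 7/(l + (-9 + 2*9)) = 7/(l + (-9 + 18)) = 7/(l + 9) = 7/(9 + l))
-18596 + I(68) = -18596 + 7/(9 + 68) = -18596 + 7/77 = -18596 + 7*(1/77) = -18596 + 1/11 = -204555/11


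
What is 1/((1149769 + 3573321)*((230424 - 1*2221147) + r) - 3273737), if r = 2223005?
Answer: 1/1097085517643 ≈ 9.1151e-13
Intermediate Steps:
1/((1149769 + 3573321)*((230424 - 1*2221147) + r) - 3273737) = 1/((1149769 + 3573321)*((230424 - 1*2221147) + 2223005) - 3273737) = 1/(4723090*((230424 - 2221147) + 2223005) - 3273737) = 1/(4723090*(-1990723 + 2223005) - 3273737) = 1/(4723090*232282 - 3273737) = 1/(1097088791380 - 3273737) = 1/1097085517643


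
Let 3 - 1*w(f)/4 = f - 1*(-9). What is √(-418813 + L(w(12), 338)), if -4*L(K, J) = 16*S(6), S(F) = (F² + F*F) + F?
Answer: 5*I*√16765 ≈ 647.4*I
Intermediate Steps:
w(f) = -24 - 4*f (w(f) = 12 - 4*(f - 1*(-9)) = 12 - 4*(f + 9) = 12 - 4*(9 + f) = 12 + (-36 - 4*f) = -24 - 4*f)
S(F) = F + 2*F² (S(F) = (F² + F²) + F = 2*F² + F = F + 2*F²)
L(K, J) = -312 (L(K, J) = -4*6*(1 + 2*6) = -4*6*(1 + 12) = -4*6*13 = -4*78 = -¼*1248 = -312)
√(-418813 + L(w(12), 338)) = √(-418813 - 312) = √(-419125) = 5*I*√16765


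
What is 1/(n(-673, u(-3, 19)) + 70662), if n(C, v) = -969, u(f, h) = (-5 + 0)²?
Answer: 1/69693 ≈ 1.4349e-5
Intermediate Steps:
u(f, h) = 25 (u(f, h) = (-5)² = 25)
1/(n(-673, u(-3, 19)) + 70662) = 1/(-969 + 70662) = 1/69693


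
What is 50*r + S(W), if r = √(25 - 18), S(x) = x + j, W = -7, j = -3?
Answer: -10 + 50*√7 ≈ 122.29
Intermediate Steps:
S(x) = -3 + x (S(x) = x - 3 = -3 + x)
r = √7 ≈ 2.6458
50*r + S(W) = 50*√7 + (-3 - 7) = 50*√7 - 10 = -10 + 50*√7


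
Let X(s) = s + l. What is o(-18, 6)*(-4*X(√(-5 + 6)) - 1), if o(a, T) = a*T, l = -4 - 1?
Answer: -1620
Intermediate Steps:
l = -5
X(s) = -5 + s (X(s) = s - 5 = -5 + s)
o(a, T) = T*a
o(-18, 6)*(-4*X(√(-5 + 6)) - 1) = (6*(-18))*(-4*(-5 + √(-5 + 6)) - 1) = -108*(-4*(-5 + √1) - 1) = -108*(-4*(-5 + 1) - 1) = -108*(-4*(-4) - 1) = -108*(16 - 1) = -108*15 = -1620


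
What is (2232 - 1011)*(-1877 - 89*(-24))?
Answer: 316239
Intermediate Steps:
(2232 - 1011)*(-1877 - 89*(-24)) = 1221*(-1877 + 2136) = 1221*259 = 316239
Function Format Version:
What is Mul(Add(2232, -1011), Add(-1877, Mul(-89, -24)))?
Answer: 316239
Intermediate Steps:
Mul(Add(2232, -1011), Add(-1877, Mul(-89, -24))) = Mul(1221, Add(-1877, 2136)) = Mul(1221, 259) = 316239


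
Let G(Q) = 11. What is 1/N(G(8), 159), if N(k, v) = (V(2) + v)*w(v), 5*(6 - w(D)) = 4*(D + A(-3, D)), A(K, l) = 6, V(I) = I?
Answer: -1/20286 ≈ -4.9295e-5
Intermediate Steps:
w(D) = 6/5 - 4*D/5 (w(D) = 6 - 4*(D + 6)/5 = 6 - 4*(6 + D)/5 = 6 - (24 + 4*D)/5 = 6 + (-24/5 - 4*D/5) = 6/5 - 4*D/5)
N(k, v) = (2 + v)*(6/5 - 4*v/5)
1/N(G(8), 159) = 1/(12/5 - ⅘*159² - ⅖*159) = 1/(12/5 - ⅘*25281 - 318/5) = 1/(12/5 - 101124/5 - 318/5) = 1/(-20286) = -1/20286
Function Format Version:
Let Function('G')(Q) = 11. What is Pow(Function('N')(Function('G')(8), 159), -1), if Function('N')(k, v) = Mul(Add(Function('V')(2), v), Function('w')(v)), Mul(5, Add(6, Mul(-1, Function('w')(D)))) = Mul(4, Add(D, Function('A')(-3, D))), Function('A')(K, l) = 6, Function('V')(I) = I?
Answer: Rational(-1, 20286) ≈ -4.9295e-5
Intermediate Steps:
Function('w')(D) = Add(Rational(6, 5), Mul(Rational(-4, 5), D)) (Function('w')(D) = Add(6, Mul(Rational(-1, 5), Mul(4, Add(D, 6)))) = Add(6, Mul(Rational(-1, 5), Mul(4, Add(6, D)))) = Add(6, Mul(Rational(-1, 5), Add(24, Mul(4, D)))) = Add(6, Add(Rational(-24, 5), Mul(Rational(-4, 5), D))) = Add(Rational(6, 5), Mul(Rational(-4, 5), D)))
Function('N')(k, v) = Mul(Add(2, v), Add(Rational(6, 5), Mul(Rational(-4, 5), v)))
Pow(Function('N')(Function('G')(8), 159), -1) = Pow(Add(Rational(12, 5), Mul(Rational(-4, 5), Pow(159, 2)), Mul(Rational(-2, 5), 159)), -1) = Pow(Add(Rational(12, 5), Mul(Rational(-4, 5), 25281), Rational(-318, 5)), -1) = Pow(Add(Rational(12, 5), Rational(-101124, 5), Rational(-318, 5)), -1) = Pow(-20286, -1) = Rational(-1, 20286)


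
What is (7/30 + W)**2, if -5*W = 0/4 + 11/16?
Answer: 529/57600 ≈ 0.0091840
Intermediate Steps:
W = -11/80 (W = -(0/4 + 11/16)/5 = -(0*(1/4) + 11*(1/16))/5 = -(0 + 11/16)/5 = -1/5*11/16 = -11/80 ≈ -0.13750)
(7/30 + W)**2 = (7/30 - 11/80)**2 = (23/240)**2 = 529/57600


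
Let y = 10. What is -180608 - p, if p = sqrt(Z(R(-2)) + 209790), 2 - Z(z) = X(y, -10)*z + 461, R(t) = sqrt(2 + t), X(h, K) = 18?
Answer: -180608 - 3*sqrt(23259) ≈ -1.8107e+5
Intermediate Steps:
Z(z) = -459 - 18*z (Z(z) = 2 - (18*z + 461) = 2 - (461 + 18*z) = 2 + (-461 - 18*z) = -459 - 18*z)
p = 3*sqrt(23259) (p = sqrt((-459 - 18*sqrt(2 - 2)) + 209790) = sqrt((-459 - 18*sqrt(0)) + 209790) = sqrt((-459 - 18*0) + 209790) = sqrt((-459 + 0) + 209790) = sqrt(-459 + 209790) = sqrt(209331) = 3*sqrt(23259) ≈ 457.53)
-180608 - p = -180608 - 3*sqrt(23259)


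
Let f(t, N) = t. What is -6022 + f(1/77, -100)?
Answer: -463693/77 ≈ -6022.0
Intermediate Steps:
-6022 + f(1/77, -100) = -6022 + 1/77 = -463693/77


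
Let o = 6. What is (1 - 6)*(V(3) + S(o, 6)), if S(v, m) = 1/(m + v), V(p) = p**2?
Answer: -545/12 ≈ -45.417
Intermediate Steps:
(1 - 6)*(V(3) + S(o, 6)) = (1 - 6)*(3**2 + 1/(6 + 6)) = -5*(9 + 1/12) = -5*109/12 = -545/12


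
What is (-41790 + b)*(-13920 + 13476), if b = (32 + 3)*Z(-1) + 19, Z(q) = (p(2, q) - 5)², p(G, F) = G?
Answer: 18406464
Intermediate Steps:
Z(q) = 9 (Z(q) = (2 - 5)² = (-3)² = 9)
b = 334 (b = (32 + 3)*9 + 19 = 35*9 + 19 = 315 + 19 = 334)
(-41790 + b)*(-13920 + 13476) = (-41790 + 334)*(-13920 + 13476) = -41456*(-444) = 18406464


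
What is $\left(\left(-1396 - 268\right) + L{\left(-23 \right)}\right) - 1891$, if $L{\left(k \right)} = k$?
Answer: $-3578$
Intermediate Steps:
$\left(\left(-1396 - 268\right) + L{\left(-23 \right)}\right) - 1891 = \left(\left(-1396 - 268\right) - 23\right) - 1891 = \left(-1664 - 23\right) - 1891 = -1687 - 1891 = -3578$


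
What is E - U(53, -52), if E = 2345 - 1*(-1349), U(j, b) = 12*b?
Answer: 4318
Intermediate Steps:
E = 3694 (E = 2345 + 1349 = 3694)
E - U(53, -52) = 3694 - 12*(-52) = 3694 - 1*(-624) = 3694 + 624 = 4318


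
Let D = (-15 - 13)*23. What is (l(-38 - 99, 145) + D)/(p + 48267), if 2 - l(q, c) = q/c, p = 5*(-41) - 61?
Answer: -92953/6960145 ≈ -0.013355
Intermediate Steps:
p = -266 (p = -205 - 61 = -266)
D = -644 (D = -28*23 = -644)
l(q, c) = 2 - q/c
(l(-38 - 99, 145) + D)/(p + 48267) = ((2 - 1*(-38 - 99)/145) - 644)/(-266 + 48267) = ((2 - 1*(-137)*1/145) - 644)/48001 = ((2 + 137/145) - 644)*(1/48001) = (427/145 - 644)*(1/48001) = -92953/145*1/48001 = -92953/6960145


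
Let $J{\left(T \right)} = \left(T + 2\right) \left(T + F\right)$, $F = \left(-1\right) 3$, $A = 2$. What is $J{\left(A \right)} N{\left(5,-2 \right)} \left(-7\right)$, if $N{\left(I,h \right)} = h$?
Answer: $-56$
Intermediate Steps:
$F = -3$
$J{\left(T \right)} = \left(-3 + T\right) \left(2 + T\right)$ ($J{\left(T \right)} = \left(T + 2\right) \left(T - 3\right) = \left(2 + T\right) \left(-3 + T\right) = \left(-3 + T\right) \left(2 + T\right)$)
$J{\left(A \right)} N{\left(5,-2 \right)} \left(-7\right) = \left(-6 + 2^{2} - 2\right) \left(-2\right) \left(-7\right) = \left(-6 + 4 - 2\right) \left(-2\right) \left(-7\right) = \left(-4\right) \left(-2\right) \left(-7\right) = 8 \left(-7\right) = -56$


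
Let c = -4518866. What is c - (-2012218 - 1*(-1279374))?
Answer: -3786022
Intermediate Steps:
c - (-2012218 - 1*(-1279374)) = -4518866 - (-2012218 - 1*(-1279374)) = -4518866 - (-2012218 + 1279374) = -4518866 - 1*(-732844) = -4518866 + 732844 = -3786022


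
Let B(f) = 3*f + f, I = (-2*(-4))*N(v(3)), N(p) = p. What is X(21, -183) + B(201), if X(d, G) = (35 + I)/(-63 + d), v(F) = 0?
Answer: 4819/6 ≈ 803.17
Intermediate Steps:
I = 0 (I = -2*(-4)*0 = 8*0 = 0)
B(f) = 4*f
X(d, G) = 35/(-63 + d) (X(d, G) = (35 + 0)/(-63 + d) = 35/(-63 + d))
X(21, -183) + B(201) = 35/(-63 + 21) + 4*201 = 35/(-42) + 804 = 35*(-1/42) + 804 = -⅚ + 804 = 4819/6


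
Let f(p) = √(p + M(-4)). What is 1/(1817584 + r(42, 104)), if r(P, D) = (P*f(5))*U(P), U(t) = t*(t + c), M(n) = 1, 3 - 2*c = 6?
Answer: 227198/409123480109 - 35721*√6/1636493920436 ≈ 5.0186e-7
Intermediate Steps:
c = -3/2 (c = 3/2 - ½*6 = 3/2 - 3 = -3/2 ≈ -1.5000)
U(t) = t*(-3/2 + t) (U(t) = t*(t - 3/2) = t*(-3/2 + t))
f(p) = √(1 + p) (f(p) = √(p + 1) = √(1 + p))
r(P, D) = √6*P²*(-3 + 2*P)/2 (r(P, D) = (P*√(1 + 5))*(P*(-3 + 2*P)/2) = (P*√6)*(P*(-3 + 2*P)/2) = √6*P²*(-3 + 2*P)/2)
1/(1817584 + r(42, 104)) = 1/(1817584 + √6*42²*(-3/2 + 42)) = 1/(1817584 + √6*1764*(81/2)) = 1/(1817584 + 71442*√6)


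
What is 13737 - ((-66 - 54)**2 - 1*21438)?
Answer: 20775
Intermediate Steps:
13737 - ((-66 - 54)**2 - 1*21438) = 13737 - ((-120)**2 - 21438) = 13737 - (14400 - 21438) = 13737 - 1*(-7038) = 13737 + 7038 = 20775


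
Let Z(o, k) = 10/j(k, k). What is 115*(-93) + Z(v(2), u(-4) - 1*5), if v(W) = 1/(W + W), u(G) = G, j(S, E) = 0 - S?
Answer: -96245/9 ≈ -10694.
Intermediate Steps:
j(S, E) = -S
v(W) = 1/(2*W)
Z(o, k) = -10/k (Z(o, k) = 10/((-k)) = 10*(-1/k) = -10/k)
115*(-93) + Z(v(2), u(-4) - 1*5) = 115*(-93) - 10/(-4 - 1*5) = -10695 - 10/(-4 - 5) = -10695 - 10/(-9) = -10695 - 10*(-⅑) = -10695 + 10/9 = -96245/9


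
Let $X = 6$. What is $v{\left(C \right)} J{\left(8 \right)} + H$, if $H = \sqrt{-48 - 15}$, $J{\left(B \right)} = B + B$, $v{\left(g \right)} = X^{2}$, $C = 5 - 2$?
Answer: $576 + 3 i \sqrt{7} \approx 576.0 + 7.9373 i$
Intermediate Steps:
$C = 3$ ($C = 5 - 2 = 3$)
$v{\left(g \right)} = 36$ ($v{\left(g \right)} = 6^{2} = 36$)
$J{\left(B \right)} = 2 B$
$H = 3 i \sqrt{7}$ ($H = \sqrt{-63} = 3 i \sqrt{7} \approx 7.9373 i$)
$v{\left(C \right)} J{\left(8 \right)} + H = 36 \cdot 2 \cdot 8 + 3 i \sqrt{7} = 36 \cdot 16 + 3 i \sqrt{7} = 576 + 3 i \sqrt{7}$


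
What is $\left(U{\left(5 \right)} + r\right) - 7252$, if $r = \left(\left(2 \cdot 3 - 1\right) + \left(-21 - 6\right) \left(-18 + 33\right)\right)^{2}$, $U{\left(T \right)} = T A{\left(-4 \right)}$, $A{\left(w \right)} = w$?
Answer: $152728$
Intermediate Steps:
$U{\left(T \right)} = - 4 T$ ($U{\left(T \right)} = T \left(-4\right) = - 4 T$)
$r = 160000$ ($r = \left(\left(6 - 1\right) - 405\right)^{2} = \left(5 - 405\right)^{2} = \left(-400\right)^{2} = 160000$)
$\left(U{\left(5 \right)} + r\right) - 7252 = \left(\left(-4\right) 5 + 160000\right) - 7252 = \left(-20 + 160000\right) - 7252 = 159980 - 7252 = 152728$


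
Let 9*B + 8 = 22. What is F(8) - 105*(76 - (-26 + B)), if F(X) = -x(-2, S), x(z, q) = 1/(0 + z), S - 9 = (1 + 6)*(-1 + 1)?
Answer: -63277/6 ≈ -10546.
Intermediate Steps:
B = 14/9 (B = -8/9 + (⅑)*22 = -8/9 + 22/9 = 14/9 ≈ 1.5556)
S = 9 (S = 9 + (1 + 6)*(-1 + 1) = 9 + 7*0 = 9 + 0 = 9)
x(z, q) = 1/z
F(X) = ½ (F(X) = -1/(-2) = -1*(-½) = ½)
F(8) - 105*(76 - (-26 + B)) = ½ - 105*(76 - (-26 + 14/9)) = ½ - 105*(76 - 1*(-220/9)) = ½ - 105*(76 + 220/9) = ½ - 105*904/9 = ½ - 31640/3 = -63277/6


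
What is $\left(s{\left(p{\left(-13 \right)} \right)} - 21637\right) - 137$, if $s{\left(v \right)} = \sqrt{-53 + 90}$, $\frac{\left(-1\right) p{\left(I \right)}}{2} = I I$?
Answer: $-21774 + \sqrt{37} \approx -21768.0$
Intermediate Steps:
$p{\left(I \right)} = - 2 I^{2}$ ($p{\left(I \right)} = - 2 I I = - 2 I^{2}$)
$s{\left(v \right)} = \sqrt{37}$
$\left(s{\left(p{\left(-13 \right)} \right)} - 21637\right) - 137 = \left(\sqrt{37} - 21637\right) - 137 = \left(-21637 + \sqrt{37}\right) - 137 = -21774 + \sqrt{37}$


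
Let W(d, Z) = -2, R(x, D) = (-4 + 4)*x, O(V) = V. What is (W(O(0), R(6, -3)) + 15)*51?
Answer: 663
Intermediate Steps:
R(x, D) = 0 (R(x, D) = 0*x = 0)
(W(O(0), R(6, -3)) + 15)*51 = (-2 + 15)*51 = 13*51 = 663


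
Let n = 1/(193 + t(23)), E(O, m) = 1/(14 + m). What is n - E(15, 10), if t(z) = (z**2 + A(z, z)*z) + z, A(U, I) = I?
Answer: -625/15288 ≈ -0.040882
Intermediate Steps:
t(z) = z + 2*z**2 (t(z) = (z**2 + z*z) + z = (z**2 + z**2) + z = 2*z**2 + z = z + 2*z**2)
n = 1/1274 (n = 1/(193 + 23*(1 + 2*23)) = 1/(193 + 23*(1 + 46)) = 1/(193 + 23*47) = 1/(193 + 1081) = 1/1274 ≈ 0.00078493)
n - E(15, 10) = 1/1274 - 1/(14 + 10) = 1/1274 - 1/24 = -625/15288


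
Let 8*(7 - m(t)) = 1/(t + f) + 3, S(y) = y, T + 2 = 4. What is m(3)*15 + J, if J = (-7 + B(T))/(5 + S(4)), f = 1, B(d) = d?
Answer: 28325/288 ≈ 98.351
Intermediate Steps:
T = 2 (T = -2 + 4 = 2)
m(t) = 53/8 - 1/(8*(1 + t)) (m(t) = 7 - (1/(t + 1) + 3)/8 = 7 - (1/(1 + t) + 3)/8 = 7 - (3 + 1/(1 + t))/8 = 7 + (-3/8 - 1/(8*(1 + t))) = 53/8 - 1/(8*(1 + t)))
J = -5/9 (J = (-7 + 2)/(5 + 4) = -5/9 ≈ -0.55556)
m(3)*15 + J = ((52 + 53*3)/(8*(1 + 3)))*15 - 5/9 = ((1/8)*(52 + 159)/4)*15 - 5/9 = ((1/8)*(1/4)*211)*15 - 5/9 = (211/32)*15 - 5/9 = 3165/32 - 5/9 = 28325/288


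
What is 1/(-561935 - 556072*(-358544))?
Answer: 1/400854701808 ≈ 2.4947e-12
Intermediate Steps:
1/(-561935 - 556072*(-358544)) = -1/358544/(-1118007) = -1/1118007*(-1/358544) = 1/400854701808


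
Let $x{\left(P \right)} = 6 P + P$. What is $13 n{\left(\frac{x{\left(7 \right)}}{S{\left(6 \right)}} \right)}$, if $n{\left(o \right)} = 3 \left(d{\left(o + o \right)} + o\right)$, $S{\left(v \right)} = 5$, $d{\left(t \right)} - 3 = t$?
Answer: $\frac{6318}{5} \approx 1263.6$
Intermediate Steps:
$d{\left(t \right)} = 3 + t$
$x{\left(P \right)} = 7 P$
$n{\left(o \right)} = 9 + 9 o$ ($n{\left(o \right)} = 3 \left(\left(3 + \left(o + o\right)\right) + o\right) = 3 \left(\left(3 + 2 o\right) + o\right) = 3 \left(3 + 3 o\right) = 9 + 9 o$)
$13 n{\left(\frac{x{\left(7 \right)}}{S{\left(6 \right)}} \right)} = 13 \left(9 + 9 \frac{7 \cdot 7}{5}\right) = 13 \left(9 + 9 \cdot 49 \cdot \frac{1}{5}\right) = 13 \left(9 + 9 \cdot \frac{49}{5}\right) = 13 \left(9 + \frac{441}{5}\right) = 13 \cdot \frac{486}{5} = \frac{6318}{5}$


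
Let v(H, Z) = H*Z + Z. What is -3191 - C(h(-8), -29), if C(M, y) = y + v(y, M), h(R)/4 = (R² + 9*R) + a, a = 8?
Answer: -3162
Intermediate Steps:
h(R) = 32 + 4*R² + 36*R (h(R) = 4*((R² + 9*R) + 8) = 4*(8 + R² + 9*R) = 32 + 4*R² + 36*R)
v(H, Z) = Z + H*Z
C(M, y) = y + M*(1 + y)
-3191 - C(h(-8), -29) = -3191 - (-29 + (32 + 4*(-8)² + 36*(-8))*(1 - 29)) = -3191 - (-29 + (32 + 4*64 - 288)*(-28)) = -3191 - (-29 + (32 + 256 - 288)*(-28)) = -3191 - (-29 + 0*(-28)) = -3191 - (-29 + 0) = -3191 - 1*(-29) = -3191 + 29 = -3162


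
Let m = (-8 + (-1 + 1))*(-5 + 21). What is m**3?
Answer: -2097152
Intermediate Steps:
m = -128 (m = (-8 + 0)*16 = -8*16 = -128)
m**3 = (-128)**3 = -2097152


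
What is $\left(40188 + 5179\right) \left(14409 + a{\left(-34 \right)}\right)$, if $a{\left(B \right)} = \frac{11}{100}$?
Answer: $\frac{65369809337}{100} \approx 6.537 \cdot 10^{8}$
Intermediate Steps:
$a{\left(B \right)} = \frac{11}{100}$ ($a{\left(B \right)} = 11 \cdot \frac{1}{100} = \frac{11}{100}$)
$\left(40188 + 5179\right) \left(14409 + a{\left(-34 \right)}\right) = \left(40188 + 5179\right) \left(14409 + \frac{11}{100}\right) = 45367 \cdot \frac{1440911}{100} = \frac{65369809337}{100}$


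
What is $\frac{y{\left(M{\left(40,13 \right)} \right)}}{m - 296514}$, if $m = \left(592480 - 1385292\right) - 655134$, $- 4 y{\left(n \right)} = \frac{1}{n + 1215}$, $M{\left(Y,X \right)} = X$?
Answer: $\frac{1}{8568787520} \approx 1.167 \cdot 10^{-10}$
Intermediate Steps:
$y{\left(n \right)} = - \frac{1}{4 \left(1215 + n\right)}$ ($y{\left(n \right)} = - \frac{1}{4 \left(n + 1215\right)} = - \frac{1}{4 \left(1215 + n\right)}$)
$m = -1447946$ ($m = -792812 - 655134 = -1447946$)
$\frac{y{\left(M{\left(40,13 \right)} \right)}}{m - 296514} = \frac{\left(-1\right) \frac{1}{4860 + 4 \cdot 13}}{-1447946 - 296514} = \frac{\left(-1\right) \frac{1}{4860 + 52}}{-1447946 - 296514} = \frac{\left(-1\right) \frac{1}{4912}}{-1744460} = \left(-1\right) \frac{1}{4912} \left(- \frac{1}{1744460}\right) = \left(- \frac{1}{4912}\right) \left(- \frac{1}{1744460}\right) = \frac{1}{8568787520}$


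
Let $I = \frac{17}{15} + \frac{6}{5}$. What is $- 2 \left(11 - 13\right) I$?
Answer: $\frac{28}{3} \approx 9.3333$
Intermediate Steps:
$I = \frac{7}{3}$ ($I = 17 \cdot \frac{1}{15} + 6 \cdot \frac{1}{5} = \frac{17}{15} + \frac{6}{5} = \frac{7}{3} \approx 2.3333$)
$- 2 \left(11 - 13\right) I = - 2 \left(11 - 13\right) \frac{7}{3} = \left(-2\right) \left(-2\right) \frac{7}{3} = 4 \cdot \frac{7}{3} = \frac{28}{3}$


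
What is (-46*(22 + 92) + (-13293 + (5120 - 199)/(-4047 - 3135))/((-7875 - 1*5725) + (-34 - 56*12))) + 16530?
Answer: 8719423723/772524 ≈ 11287.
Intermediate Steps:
(-46*(22 + 92) + (-13293 + (5120 - 199)/(-4047 - 3135))/((-7875 - 1*5725) + (-34 - 56*12))) + 16530 = (-46*114 + (-13293 + 4921/(-7182))/((-7875 - 5725) + (-34 - 672))) + 16530 = (-5244 + (-13293 + 4921*(-1/7182))/(-13600 - 706)) + 16530 = (-5244 + (-13293 - 37/54)/(-14306)) + 16530 = (-5244 - 717859/54*(-1/14306)) + 16530 = (-5244 + 717859/772524) + 16530 = -4050397997/772524 + 16530 = 8719423723/772524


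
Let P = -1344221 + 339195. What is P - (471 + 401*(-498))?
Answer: -805799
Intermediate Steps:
P = -1005026
P - (471 + 401*(-498)) = -1005026 - (471 + 401*(-498)) = -1005026 - (471 - 199698) = -1005026 - 1*(-199227) = -1005026 + 199227 = -805799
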